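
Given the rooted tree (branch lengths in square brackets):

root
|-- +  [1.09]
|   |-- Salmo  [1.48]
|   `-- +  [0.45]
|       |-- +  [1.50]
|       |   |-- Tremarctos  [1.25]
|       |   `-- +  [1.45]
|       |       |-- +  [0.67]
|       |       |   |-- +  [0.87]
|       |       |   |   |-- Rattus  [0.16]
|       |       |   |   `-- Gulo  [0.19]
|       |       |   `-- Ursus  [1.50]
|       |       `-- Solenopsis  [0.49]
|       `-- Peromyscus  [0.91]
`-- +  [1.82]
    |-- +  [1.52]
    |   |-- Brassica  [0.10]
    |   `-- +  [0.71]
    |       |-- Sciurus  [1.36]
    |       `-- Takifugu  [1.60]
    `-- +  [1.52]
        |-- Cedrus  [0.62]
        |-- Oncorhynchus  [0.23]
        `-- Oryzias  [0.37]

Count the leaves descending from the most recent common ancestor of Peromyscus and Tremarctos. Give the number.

6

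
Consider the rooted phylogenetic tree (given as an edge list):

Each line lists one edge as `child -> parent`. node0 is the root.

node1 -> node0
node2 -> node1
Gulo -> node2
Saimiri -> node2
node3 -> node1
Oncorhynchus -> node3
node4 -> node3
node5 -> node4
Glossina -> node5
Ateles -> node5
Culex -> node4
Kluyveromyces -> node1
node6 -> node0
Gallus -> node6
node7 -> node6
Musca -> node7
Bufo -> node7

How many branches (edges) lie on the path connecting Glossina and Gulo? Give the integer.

6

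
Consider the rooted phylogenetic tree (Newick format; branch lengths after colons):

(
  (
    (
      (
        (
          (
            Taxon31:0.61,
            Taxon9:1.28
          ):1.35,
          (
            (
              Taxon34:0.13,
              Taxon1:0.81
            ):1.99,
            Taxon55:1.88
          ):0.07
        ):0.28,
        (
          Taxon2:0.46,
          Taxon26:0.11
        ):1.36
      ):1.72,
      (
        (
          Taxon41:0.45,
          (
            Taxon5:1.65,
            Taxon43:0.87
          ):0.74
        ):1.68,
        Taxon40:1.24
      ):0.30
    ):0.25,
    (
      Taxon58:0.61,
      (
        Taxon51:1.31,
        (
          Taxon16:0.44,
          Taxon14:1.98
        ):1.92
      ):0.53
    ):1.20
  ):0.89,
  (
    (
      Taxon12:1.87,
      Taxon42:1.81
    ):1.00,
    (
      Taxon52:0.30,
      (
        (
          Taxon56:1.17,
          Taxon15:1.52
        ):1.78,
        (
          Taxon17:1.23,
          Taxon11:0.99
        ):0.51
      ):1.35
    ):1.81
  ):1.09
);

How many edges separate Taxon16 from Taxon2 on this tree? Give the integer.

8

The MRCA of Taxon16 and Taxon2 is the node subtending (((((Taxon31,Taxon9),((Taxon34,Taxon1),Taxon55)),(Taxon2,Taxon26)),((Taxon41,(Taxon5,Taxon43)),Taxon40)),(Taxon58,(Taxon51,(Taxon16,Taxon14)))).
From Taxon16 up to that node: 4 branches. From Taxon2 up to the same node: 4 branches. Total: 4 + 4 = 8.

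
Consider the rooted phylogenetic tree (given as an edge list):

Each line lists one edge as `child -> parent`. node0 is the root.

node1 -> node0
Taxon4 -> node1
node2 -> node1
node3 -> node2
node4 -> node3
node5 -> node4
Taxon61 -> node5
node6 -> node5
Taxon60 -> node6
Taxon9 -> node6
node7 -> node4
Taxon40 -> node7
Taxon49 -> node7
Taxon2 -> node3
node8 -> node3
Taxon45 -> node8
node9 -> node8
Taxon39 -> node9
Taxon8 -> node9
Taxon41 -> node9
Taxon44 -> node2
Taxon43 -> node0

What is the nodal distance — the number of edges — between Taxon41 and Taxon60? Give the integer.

The MRCA of Taxon41 and Taxon60 is the node subtending (((Taxon61,(Taxon60,Taxon9)),(Taxon40,Taxon49)),Taxon2,(Taxon45,(Taxon39,Taxon8,Taxon41))).
From Taxon41 up to that node: 3 branches. From Taxon60 up to the same node: 4 branches. Total: 3 + 4 = 7.

7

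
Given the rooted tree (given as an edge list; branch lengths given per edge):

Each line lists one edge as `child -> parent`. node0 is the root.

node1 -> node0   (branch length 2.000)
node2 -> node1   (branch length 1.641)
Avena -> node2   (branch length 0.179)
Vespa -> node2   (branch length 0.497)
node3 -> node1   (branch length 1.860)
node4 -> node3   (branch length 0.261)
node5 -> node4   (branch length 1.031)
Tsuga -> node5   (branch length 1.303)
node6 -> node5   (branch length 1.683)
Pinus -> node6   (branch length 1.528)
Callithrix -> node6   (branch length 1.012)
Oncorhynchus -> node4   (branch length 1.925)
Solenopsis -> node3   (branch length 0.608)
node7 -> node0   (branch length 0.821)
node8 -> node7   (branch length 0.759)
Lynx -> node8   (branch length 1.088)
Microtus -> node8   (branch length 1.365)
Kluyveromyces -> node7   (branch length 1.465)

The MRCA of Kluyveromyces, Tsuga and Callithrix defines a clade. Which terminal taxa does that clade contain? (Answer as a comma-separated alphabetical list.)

Tracing Kluyveromyces: it sits inside ((Lynx,Microtus),Kluyveromyces).
Tracing Tsuga: it sits inside (Tsuga,(Pinus,Callithrix)).
Tracing Callithrix: it sits inside (Pinus,Callithrix).
The smallest clade enclosing all 3 is the whole tree (their MRCA is the root), so the answer is all 10 tips in alphabetical order.

Avena, Callithrix, Kluyveromyces, Lynx, Microtus, Oncorhynchus, Pinus, Solenopsis, Tsuga, Vespa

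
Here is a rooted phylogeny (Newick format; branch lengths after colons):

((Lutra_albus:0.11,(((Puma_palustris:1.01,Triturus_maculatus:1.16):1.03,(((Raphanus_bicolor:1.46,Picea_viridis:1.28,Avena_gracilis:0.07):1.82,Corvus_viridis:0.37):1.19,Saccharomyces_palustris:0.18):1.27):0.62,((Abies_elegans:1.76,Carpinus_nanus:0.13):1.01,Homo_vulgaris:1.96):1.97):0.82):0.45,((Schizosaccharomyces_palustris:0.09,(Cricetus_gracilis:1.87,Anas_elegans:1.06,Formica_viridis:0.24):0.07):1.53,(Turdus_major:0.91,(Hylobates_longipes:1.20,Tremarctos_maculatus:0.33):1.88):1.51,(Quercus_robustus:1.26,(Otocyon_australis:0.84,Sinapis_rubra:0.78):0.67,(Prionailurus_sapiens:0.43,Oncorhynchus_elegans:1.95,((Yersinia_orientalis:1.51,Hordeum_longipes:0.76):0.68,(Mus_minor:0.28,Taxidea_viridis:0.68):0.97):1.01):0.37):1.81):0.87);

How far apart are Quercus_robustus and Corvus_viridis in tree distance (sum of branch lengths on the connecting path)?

The path runs Quercus_robustus → … → MRCA → … → Corvus_viridis; the MRCA is the root of the tree.
Branch lengths along that path: 1.26 + 1.81 + 0.87 + 0.45 + 0.82 + 0.62 + 1.27 + 1.19 + 0.37 = 8.66.

8.66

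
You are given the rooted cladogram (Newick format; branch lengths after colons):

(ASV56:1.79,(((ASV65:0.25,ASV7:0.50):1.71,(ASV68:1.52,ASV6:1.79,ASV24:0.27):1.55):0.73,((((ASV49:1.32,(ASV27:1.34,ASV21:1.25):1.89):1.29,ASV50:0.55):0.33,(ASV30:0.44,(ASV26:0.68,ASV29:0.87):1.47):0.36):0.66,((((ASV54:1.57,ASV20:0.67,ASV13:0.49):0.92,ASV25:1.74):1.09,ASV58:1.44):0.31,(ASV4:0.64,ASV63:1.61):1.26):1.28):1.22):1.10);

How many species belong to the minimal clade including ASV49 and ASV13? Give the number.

The MRCA of ASV49 and ASV13 is the node subtending ((((ASV49,(ASV27,ASV21)),ASV50),(ASV30,(ASV26,ASV29))),((((ASV54,ASV20,ASV13),ASV25),ASV58),(ASV4,ASV63))).
That clade contains 14 terminal taxa: ASV13, ASV20, ASV21, ASV25, ASV26, ASV27, ASV29, ASV30, ASV4, ASV49, ASV50, ASV54, ASV58, ASV63.

14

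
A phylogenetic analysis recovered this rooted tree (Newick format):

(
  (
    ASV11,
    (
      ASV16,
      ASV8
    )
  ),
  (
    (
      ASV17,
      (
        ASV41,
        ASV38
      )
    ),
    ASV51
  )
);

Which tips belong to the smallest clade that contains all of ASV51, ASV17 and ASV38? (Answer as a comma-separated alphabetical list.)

Tracing ASV51: it sits inside ((ASV17,(ASV41,ASV38)),ASV51).
Tracing ASV17: it sits inside (ASV17,(ASV41,ASV38)).
Tracing ASV38: it sits inside (ASV41,ASV38).
The smallest clade enclosing all 3 is ((ASV17,(ASV41,ASV38)),ASV51); the answer is its 4 terminal taxa in alphabetical order.

ASV17, ASV38, ASV41, ASV51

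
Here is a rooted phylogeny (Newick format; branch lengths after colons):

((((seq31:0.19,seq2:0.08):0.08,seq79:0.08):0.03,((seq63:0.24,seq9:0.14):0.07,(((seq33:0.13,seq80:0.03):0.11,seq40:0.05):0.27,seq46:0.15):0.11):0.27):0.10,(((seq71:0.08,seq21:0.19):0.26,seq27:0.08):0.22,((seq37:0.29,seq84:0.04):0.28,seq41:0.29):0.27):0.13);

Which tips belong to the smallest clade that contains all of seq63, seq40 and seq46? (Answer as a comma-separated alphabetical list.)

seq33, seq40, seq46, seq63, seq80, seq9

Tracing seq63: it sits inside (seq63,seq9).
Tracing seq40: it sits inside ((seq33,seq80),seq40).
Tracing seq46: it sits inside (((seq33,seq80),seq40),seq46).
The smallest clade enclosing all 3 is ((seq63,seq9),(((seq33,seq80),seq40),seq46)); the answer is its 6 terminal taxa in alphabetical order.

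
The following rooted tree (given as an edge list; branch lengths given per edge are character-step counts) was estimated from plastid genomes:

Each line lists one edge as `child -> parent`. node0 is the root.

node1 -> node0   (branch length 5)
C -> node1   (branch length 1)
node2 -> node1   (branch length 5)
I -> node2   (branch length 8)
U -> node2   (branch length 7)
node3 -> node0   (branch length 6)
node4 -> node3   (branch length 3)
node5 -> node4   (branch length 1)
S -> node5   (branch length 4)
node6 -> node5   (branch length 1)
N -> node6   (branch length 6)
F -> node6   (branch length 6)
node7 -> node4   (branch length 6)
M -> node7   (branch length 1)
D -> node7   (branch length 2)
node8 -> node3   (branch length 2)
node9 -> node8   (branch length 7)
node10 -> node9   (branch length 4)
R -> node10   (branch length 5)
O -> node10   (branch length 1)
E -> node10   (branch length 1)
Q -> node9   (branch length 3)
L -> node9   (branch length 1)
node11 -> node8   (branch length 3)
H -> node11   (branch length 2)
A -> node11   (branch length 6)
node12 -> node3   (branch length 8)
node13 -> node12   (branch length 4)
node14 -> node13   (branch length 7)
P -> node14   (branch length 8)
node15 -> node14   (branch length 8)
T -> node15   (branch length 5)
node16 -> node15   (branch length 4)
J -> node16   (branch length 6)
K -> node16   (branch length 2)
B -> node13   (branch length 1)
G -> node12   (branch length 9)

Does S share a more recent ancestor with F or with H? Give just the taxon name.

The MRCA of S and F subtends (S,(N,F)) (3 taxa).
The MRCA of S and H subtends (((S,(N,F)),(M,D)),(((R,O,E),Q,L),(H,A)),(((P,(T,(J,K))),B),G)) (18 taxa).
The first is nested inside the second, so S shares a more recent common ancestor with F.

F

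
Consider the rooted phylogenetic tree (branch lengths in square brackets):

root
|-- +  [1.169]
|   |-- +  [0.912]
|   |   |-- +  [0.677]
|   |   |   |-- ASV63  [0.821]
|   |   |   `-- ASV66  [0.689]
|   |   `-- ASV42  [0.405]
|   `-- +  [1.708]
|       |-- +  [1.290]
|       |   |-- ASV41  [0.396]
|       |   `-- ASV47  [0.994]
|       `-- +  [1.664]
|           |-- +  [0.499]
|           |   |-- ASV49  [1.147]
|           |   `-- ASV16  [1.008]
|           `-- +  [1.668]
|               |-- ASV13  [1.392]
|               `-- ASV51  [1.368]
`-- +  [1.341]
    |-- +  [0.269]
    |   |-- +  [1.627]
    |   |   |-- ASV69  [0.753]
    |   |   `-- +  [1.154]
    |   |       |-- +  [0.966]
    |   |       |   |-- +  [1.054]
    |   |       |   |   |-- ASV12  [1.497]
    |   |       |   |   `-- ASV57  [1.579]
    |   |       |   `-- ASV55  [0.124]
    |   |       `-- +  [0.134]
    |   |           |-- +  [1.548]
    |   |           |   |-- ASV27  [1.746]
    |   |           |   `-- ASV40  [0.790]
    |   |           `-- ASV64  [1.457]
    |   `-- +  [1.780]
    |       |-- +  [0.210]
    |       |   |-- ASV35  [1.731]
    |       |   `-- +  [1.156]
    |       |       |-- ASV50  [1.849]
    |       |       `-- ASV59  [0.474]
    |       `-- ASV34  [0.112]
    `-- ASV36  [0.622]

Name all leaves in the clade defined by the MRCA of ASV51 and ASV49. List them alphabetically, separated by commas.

Tracing ASV51: it sits inside (ASV13,ASV51).
Tracing ASV49: it sits inside (ASV49,ASV16).
The smallest clade enclosing both is ((ASV49,ASV16),(ASV13,ASV51)); the answer is its 4 terminal taxa in alphabetical order.

ASV13, ASV16, ASV49, ASV51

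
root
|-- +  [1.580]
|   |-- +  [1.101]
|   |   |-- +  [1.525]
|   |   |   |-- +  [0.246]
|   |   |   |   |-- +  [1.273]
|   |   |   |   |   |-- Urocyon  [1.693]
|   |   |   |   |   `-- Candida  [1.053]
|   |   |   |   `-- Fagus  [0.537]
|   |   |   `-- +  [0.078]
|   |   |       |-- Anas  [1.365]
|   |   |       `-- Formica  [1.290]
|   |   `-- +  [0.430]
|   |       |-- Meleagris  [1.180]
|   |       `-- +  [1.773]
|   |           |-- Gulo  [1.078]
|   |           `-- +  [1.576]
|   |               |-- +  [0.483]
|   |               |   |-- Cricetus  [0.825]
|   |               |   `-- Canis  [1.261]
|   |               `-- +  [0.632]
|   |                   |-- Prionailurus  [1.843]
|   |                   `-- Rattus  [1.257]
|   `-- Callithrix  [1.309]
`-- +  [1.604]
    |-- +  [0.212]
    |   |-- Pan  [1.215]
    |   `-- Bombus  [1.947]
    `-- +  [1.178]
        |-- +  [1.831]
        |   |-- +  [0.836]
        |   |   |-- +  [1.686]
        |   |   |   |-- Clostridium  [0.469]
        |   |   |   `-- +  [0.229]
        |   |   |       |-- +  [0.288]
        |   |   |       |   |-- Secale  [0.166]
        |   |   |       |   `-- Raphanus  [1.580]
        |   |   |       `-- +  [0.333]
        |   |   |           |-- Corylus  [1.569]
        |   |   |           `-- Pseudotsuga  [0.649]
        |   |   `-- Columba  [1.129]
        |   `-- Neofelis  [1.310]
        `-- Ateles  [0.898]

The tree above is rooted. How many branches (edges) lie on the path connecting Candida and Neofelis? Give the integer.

10

The MRCA of Candida and Neofelis is the root of the tree.
From Candida up to that node: 6 branches. From Neofelis up to the same node: 4 branches. Total: 6 + 4 = 10.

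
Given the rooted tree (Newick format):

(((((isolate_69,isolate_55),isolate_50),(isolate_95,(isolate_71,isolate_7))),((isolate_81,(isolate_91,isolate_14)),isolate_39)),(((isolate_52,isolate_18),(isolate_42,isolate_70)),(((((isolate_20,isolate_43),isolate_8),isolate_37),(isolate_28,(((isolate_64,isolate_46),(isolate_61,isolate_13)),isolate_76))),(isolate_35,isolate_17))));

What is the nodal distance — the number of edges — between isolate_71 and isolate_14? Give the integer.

The MRCA of isolate_71 and isolate_14 is the node subtending ((((isolate_69,isolate_55),isolate_50),(isolate_95,(isolate_71,isolate_7))),((isolate_81,(isolate_91,isolate_14)),isolate_39)).
From isolate_71 up to that node: 4 branches. From isolate_14 up to the same node: 4 branches. Total: 4 + 4 = 8.

8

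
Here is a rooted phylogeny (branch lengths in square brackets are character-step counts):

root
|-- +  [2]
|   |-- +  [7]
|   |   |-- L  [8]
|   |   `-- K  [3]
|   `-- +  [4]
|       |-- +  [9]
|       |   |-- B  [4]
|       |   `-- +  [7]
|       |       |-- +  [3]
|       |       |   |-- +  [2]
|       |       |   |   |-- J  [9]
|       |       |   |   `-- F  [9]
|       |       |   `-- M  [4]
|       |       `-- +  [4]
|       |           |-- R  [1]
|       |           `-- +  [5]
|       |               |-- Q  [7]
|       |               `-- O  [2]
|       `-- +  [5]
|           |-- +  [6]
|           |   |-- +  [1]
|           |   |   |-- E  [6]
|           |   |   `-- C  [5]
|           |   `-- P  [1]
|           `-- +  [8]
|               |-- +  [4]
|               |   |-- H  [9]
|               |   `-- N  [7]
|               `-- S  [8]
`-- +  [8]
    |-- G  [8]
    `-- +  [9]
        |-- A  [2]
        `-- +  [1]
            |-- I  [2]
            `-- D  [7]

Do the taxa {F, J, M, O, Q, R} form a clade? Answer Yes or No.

Yes

The most recent common ancestor of these taxa subtends (((J,F),M),(R,(Q,O))).
That clade has exactly 6 tips — every listed taxon and nothing else — so the group is monophyletic.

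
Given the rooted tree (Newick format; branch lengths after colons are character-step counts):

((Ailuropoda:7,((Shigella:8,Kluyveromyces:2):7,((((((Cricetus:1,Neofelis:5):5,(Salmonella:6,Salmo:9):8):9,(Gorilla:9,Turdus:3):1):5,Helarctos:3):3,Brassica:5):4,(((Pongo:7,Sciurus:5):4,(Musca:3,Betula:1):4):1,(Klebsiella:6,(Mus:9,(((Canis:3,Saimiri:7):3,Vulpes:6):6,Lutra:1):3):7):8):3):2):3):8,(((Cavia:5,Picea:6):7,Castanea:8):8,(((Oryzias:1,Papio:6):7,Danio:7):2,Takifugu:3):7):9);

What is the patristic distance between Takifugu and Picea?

31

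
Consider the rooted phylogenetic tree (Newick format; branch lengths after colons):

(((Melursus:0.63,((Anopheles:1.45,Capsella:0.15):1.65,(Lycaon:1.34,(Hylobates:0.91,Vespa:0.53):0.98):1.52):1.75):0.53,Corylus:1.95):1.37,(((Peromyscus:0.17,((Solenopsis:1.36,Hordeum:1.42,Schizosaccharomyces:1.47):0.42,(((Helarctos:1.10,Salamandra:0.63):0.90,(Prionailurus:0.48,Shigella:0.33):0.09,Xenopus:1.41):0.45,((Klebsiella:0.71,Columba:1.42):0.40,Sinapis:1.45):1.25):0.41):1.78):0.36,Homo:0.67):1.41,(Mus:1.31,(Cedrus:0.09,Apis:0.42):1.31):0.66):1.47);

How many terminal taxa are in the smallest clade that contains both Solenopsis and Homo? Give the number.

13

The MRCA of Solenopsis and Homo is the node subtending ((Peromyscus,((Solenopsis,Hordeum,Schizosaccharomyces),(((Helarctos,Salamandra),(Prionailurus,Shigella),Xenopus),((Klebsiella,Columba),Sinapis)))),Homo).
That clade contains 13 terminal taxa: Columba, Helarctos, Homo, Hordeum, Klebsiella, Peromyscus, Prionailurus, Salamandra, Schizosaccharomyces, Shigella, Sinapis, Solenopsis, Xenopus.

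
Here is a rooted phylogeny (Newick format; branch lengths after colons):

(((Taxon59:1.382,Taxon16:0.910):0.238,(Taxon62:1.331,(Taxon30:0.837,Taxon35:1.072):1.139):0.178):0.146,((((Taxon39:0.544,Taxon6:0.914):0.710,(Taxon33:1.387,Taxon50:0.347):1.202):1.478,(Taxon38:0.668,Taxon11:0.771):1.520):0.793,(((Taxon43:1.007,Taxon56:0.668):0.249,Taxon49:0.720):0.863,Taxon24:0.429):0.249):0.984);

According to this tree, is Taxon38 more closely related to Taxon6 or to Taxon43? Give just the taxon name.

Taxon6

The MRCA of Taxon38 and Taxon6 subtends (((Taxon39,Taxon6),(Taxon33,Taxon50)),(Taxon38,Taxon11)) (6 taxa).
The MRCA of Taxon38 and Taxon43 subtends ((((Taxon39,Taxon6),(Taxon33,Taxon50)),(Taxon38,Taxon11)),(((Taxon43,Taxon56),Taxon49),Taxon24)) (10 taxa).
The first is nested inside the second, so Taxon38 shares a more recent common ancestor with Taxon6.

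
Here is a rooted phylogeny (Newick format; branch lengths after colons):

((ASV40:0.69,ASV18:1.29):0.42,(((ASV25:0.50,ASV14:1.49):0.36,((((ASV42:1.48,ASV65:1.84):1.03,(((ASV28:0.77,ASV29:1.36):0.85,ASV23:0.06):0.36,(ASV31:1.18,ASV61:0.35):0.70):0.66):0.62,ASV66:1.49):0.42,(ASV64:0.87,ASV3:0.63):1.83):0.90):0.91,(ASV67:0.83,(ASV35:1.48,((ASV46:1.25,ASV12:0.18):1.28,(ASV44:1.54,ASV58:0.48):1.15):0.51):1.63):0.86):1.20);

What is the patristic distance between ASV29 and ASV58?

The path runs ASV29 → … → MRCA → … → ASV58; the MRCA is the node subtending (((ASV25,ASV14),((((ASV42,ASV65),(((ASV28,ASV29),ASV23),(ASV31,ASV61))),ASV66),(ASV64,ASV3))),(ASV67,(ASV35,((ASV46,ASV12),(ASV44,ASV58))))).
Branch lengths along that path: 1.36 + 0.85 + 0.36 + 0.66 + 0.62 + 0.42 + 0.90 + 0.91 + 0.86 + 1.63 + 0.51 + 1.15 + 0.48 = 10.71.

10.71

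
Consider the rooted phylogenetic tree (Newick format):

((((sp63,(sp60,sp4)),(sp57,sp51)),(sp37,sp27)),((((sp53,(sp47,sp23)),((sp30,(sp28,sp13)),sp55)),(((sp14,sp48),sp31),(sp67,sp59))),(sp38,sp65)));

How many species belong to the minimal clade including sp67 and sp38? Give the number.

14

The MRCA of sp67 and sp38 is the node subtending ((((sp53,(sp47,sp23)),((sp30,(sp28,sp13)),sp55)),(((sp14,sp48),sp31),(sp67,sp59))),(sp38,sp65)).
That clade contains 14 terminal taxa: sp13, sp14, sp23, sp28, sp30, sp31, sp38, sp47, sp48, sp53, sp55, sp59, sp65, sp67.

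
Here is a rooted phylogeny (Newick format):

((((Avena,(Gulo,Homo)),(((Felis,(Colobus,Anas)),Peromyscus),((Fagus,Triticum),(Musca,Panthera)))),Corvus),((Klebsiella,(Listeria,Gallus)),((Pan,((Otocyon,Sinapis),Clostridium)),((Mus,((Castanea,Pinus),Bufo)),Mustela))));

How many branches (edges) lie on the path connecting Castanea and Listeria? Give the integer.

The MRCA of Castanea and Listeria is the node subtending ((Klebsiella,(Listeria,Gallus)),((Pan,((Otocyon,Sinapis),Clostridium)),((Mus,((Castanea,Pinus),Bufo)),Mustela))).
From Castanea up to that node: 6 branches. From Listeria up to the same node: 3 branches. Total: 6 + 3 = 9.

9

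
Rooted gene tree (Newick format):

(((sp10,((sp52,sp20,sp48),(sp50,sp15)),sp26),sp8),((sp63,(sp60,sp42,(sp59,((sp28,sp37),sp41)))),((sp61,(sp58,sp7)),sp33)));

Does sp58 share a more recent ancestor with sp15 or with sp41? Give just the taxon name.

sp41

The MRCA of sp58 and sp41 subtends ((sp63,(sp60,sp42,(sp59,((sp28,sp37),sp41)))),((sp61,(sp58,sp7)),sp33)) (11 taxa).
The MRCA of sp58 and sp15 is the root, subtending the entire tree (19 taxa).
The first is nested inside the second, so sp58 shares a more recent common ancestor with sp41.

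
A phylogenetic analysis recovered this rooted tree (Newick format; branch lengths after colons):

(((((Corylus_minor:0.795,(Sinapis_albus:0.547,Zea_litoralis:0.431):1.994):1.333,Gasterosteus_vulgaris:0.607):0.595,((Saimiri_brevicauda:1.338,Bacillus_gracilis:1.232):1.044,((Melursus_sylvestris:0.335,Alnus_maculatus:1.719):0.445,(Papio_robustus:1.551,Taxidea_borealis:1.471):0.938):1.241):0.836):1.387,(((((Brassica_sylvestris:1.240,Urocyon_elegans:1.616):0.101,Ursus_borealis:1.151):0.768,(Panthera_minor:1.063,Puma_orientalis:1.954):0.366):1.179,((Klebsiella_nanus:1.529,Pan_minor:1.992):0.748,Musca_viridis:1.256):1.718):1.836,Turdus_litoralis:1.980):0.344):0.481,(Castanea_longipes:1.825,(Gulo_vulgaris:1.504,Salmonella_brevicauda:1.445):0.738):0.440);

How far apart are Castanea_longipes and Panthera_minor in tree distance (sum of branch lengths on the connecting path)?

The path runs Castanea_longipes → … → MRCA → … → Panthera_minor; the MRCA is the root of the tree.
Branch lengths along that path: 1.825 + 0.440 + 0.481 + 0.344 + 1.836 + 1.179 + 0.366 + 1.063 = 7.534.

7.534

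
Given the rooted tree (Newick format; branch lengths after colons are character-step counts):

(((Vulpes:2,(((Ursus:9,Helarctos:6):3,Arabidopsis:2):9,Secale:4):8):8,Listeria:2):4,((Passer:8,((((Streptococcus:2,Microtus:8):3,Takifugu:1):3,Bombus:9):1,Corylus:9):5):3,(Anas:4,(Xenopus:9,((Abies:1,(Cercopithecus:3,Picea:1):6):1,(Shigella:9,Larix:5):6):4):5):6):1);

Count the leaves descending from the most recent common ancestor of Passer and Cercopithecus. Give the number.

13

The MRCA of Passer and Cercopithecus is the node subtending ((Passer,((((Streptococcus,Microtus),Takifugu),Bombus),Corylus)),(Anas,(Xenopus,((Abies,(Cercopithecus,Picea)),(Shigella,Larix))))).
That clade contains 13 terminal taxa: Abies, Anas, Bombus, Cercopithecus, Corylus, Larix, Microtus, Passer, Picea, Shigella, Streptococcus, Takifugu, Xenopus.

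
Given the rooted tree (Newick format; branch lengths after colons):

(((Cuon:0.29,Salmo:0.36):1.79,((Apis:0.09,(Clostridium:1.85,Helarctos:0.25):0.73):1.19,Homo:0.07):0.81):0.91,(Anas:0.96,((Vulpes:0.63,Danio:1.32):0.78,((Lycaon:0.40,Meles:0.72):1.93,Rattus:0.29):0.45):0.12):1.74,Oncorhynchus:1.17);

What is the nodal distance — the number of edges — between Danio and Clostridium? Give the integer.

The MRCA of Danio and Clostridium is the root of the tree.
From Danio up to that node: 4 branches. From Clostridium up to the same node: 5 branches. Total: 4 + 5 = 9.

9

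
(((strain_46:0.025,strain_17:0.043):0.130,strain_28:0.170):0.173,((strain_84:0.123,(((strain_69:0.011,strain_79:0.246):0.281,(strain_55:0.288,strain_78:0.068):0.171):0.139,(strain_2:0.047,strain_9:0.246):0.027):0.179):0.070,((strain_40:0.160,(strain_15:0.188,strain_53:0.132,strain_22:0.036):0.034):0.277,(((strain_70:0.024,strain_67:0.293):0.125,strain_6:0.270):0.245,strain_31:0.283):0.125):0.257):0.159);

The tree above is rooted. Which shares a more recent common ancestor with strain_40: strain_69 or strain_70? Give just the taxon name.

The MRCA of strain_40 and strain_70 subtends ((strain_40,(strain_15,strain_53,strain_22)),(((strain_70,strain_67),strain_6),strain_31)) (8 taxa).
The MRCA of strain_40 and strain_69 subtends ((strain_84,(((strain_69,strain_79),(strain_55,strain_78)),(strain_2,strain_9))),((strain_40,(strain_15,strain_53,strain_22)),(((strain_70,strain_67),strain_6),strain_31))) (15 taxa).
The first is nested inside the second, so strain_40 shares a more recent common ancestor with strain_70.

strain_70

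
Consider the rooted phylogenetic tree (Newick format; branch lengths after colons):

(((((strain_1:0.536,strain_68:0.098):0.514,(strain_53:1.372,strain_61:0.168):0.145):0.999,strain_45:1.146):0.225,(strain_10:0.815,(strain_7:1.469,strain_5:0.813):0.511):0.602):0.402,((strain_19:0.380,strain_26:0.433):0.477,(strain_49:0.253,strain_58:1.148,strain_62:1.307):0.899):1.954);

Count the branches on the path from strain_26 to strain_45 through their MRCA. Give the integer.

6

The MRCA of strain_26 and strain_45 is the root of the tree.
From strain_26 up to that node: 3 branches. From strain_45 up to the same node: 3 branches. Total: 3 + 3 = 6.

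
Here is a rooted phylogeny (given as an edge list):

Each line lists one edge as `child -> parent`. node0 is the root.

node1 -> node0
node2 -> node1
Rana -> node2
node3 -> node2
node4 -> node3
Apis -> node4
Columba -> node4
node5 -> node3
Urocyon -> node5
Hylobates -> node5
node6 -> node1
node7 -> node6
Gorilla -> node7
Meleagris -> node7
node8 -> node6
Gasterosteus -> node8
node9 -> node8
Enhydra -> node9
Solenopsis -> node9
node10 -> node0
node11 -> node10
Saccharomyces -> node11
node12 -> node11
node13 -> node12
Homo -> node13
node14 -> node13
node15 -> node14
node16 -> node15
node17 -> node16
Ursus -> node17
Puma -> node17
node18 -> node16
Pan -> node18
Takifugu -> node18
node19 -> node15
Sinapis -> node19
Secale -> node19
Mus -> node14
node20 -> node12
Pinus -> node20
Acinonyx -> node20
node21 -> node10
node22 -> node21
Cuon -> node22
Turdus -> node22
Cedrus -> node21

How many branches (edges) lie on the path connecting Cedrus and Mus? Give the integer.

The MRCA of Cedrus and Mus is the node subtending ((Saccharomyces,((Homo,((((Ursus,Puma),(Pan,Takifugu)),(Sinapis,Secale)),Mus)),(Pinus,Acinonyx))),((Cuon,Turdus),Cedrus)).
From Cedrus up to that node: 2 branches. From Mus up to the same node: 5 branches. Total: 2 + 5 = 7.

7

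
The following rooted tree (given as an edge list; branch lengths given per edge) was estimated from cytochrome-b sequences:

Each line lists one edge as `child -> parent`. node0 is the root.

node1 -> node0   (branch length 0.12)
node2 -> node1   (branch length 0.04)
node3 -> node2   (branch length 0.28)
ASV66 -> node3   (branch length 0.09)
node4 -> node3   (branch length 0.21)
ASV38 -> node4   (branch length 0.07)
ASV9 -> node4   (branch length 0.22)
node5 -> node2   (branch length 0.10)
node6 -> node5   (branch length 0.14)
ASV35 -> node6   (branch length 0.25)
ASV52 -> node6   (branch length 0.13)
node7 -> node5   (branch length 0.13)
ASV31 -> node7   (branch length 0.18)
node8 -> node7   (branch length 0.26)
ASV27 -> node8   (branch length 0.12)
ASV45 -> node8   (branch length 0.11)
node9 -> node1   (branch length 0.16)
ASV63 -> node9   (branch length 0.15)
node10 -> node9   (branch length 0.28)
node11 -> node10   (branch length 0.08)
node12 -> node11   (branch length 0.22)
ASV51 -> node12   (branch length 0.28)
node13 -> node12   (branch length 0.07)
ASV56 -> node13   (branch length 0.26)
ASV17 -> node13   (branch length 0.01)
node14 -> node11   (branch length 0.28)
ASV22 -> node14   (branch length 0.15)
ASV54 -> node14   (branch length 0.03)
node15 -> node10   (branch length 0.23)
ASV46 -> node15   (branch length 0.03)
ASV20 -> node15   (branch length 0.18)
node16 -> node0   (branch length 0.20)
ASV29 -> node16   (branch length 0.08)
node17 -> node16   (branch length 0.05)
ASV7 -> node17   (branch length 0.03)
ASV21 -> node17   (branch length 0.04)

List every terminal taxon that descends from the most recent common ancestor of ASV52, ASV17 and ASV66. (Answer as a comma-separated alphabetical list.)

Tracing ASV52: it sits inside (ASV35,ASV52).
Tracing ASV17: it sits inside (ASV56,ASV17).
Tracing ASV66: it sits inside (ASV66,(ASV38,ASV9)).
The smallest clade enclosing all 3 is (((ASV66,(ASV38,ASV9)),((ASV35,ASV52),(ASV31,(ASV27,ASV45)))),(ASV63,(((ASV51,(ASV56,ASV17)),(ASV22,ASV54)),(ASV46,ASV20)))); the answer is its 16 terminal taxa in alphabetical order.

ASV17, ASV20, ASV22, ASV27, ASV31, ASV35, ASV38, ASV45, ASV46, ASV51, ASV52, ASV54, ASV56, ASV63, ASV66, ASV9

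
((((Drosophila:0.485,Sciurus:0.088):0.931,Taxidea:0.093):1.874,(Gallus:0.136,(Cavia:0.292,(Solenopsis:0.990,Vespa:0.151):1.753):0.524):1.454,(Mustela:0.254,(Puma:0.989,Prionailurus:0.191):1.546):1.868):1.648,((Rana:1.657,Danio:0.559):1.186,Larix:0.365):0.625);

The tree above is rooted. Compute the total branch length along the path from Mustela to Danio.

6.140

The path runs Mustela → … → MRCA → … → Danio; the MRCA is the root of the tree.
Branch lengths along that path: 0.254 + 1.868 + 1.648 + 0.625 + 1.186 + 0.559 = 6.140.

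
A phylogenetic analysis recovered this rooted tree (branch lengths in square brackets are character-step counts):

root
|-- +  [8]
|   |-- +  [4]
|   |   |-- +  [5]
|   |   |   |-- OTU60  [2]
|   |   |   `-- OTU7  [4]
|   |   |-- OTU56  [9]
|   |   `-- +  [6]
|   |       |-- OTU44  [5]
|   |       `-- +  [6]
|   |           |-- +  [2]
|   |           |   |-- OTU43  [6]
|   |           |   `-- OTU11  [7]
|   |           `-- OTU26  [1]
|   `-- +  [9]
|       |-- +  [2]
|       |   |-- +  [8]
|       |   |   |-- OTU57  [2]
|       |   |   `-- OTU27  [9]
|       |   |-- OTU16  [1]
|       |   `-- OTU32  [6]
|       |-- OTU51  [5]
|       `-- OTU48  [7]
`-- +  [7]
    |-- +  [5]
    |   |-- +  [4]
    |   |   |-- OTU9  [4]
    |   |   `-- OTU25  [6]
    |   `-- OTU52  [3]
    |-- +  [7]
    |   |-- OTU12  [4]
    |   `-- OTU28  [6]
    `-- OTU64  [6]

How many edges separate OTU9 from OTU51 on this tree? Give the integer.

7

The MRCA of OTU9 and OTU51 is the root of the tree.
From OTU9 up to that node: 4 branches. From OTU51 up to the same node: 3 branches. Total: 4 + 3 = 7.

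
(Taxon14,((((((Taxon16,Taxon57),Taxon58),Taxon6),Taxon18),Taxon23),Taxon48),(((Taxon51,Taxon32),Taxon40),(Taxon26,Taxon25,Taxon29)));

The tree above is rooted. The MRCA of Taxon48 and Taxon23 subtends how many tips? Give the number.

7

The MRCA of Taxon48 and Taxon23 is the node subtending ((((((Taxon16,Taxon57),Taxon58),Taxon6),Taxon18),Taxon23),Taxon48).
That clade contains 7 terminal taxa: Taxon16, Taxon18, Taxon23, Taxon48, Taxon57, Taxon58, Taxon6.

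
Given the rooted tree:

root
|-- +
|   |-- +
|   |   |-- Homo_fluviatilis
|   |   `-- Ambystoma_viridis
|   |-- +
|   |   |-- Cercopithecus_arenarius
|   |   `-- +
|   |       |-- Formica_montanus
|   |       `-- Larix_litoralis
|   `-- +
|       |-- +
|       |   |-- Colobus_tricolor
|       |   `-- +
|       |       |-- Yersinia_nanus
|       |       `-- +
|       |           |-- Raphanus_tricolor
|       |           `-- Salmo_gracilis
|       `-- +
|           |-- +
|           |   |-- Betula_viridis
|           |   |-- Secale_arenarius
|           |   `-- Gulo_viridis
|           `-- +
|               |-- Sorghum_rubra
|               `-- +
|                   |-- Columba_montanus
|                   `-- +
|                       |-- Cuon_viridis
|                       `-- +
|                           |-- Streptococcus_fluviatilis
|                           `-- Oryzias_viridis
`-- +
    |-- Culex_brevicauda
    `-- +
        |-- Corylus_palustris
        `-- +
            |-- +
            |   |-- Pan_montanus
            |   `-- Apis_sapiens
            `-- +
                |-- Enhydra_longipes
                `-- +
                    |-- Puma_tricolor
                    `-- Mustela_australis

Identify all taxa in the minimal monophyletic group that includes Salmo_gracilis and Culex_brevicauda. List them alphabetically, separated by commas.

Ambystoma_viridis, Apis_sapiens, Betula_viridis, Cercopithecus_arenarius, Colobus_tricolor, Columba_montanus, Corylus_palustris, Culex_brevicauda, Cuon_viridis, Enhydra_longipes, Formica_montanus, Gulo_viridis, Homo_fluviatilis, Larix_litoralis, Mustela_australis, Oryzias_viridis, Pan_montanus, Puma_tricolor, Raphanus_tricolor, Salmo_gracilis, Secale_arenarius, Sorghum_rubra, Streptococcus_fluviatilis, Yersinia_nanus

Tracing Salmo_gracilis: it sits inside (Raphanus_tricolor,Salmo_gracilis).
Tracing Culex_brevicauda: it sits inside (Culex_brevicauda,(Corylus_palustris,((Pan_montanus,Apis_sapiens),(Enhydra_longipes,(Puma_tricolor,Mustela_australis))))).
The smallest clade enclosing both is the whole tree (their MRCA is the root), so the answer is all 24 tips in alphabetical order.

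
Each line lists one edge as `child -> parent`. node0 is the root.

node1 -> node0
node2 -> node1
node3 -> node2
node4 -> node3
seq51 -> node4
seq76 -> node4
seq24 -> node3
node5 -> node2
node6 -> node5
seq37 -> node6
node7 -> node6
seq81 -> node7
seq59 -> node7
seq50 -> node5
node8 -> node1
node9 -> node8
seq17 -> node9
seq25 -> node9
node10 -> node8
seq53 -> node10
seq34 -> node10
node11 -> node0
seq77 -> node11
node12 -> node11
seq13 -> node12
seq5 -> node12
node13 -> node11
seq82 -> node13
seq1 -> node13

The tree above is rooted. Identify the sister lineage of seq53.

seq34

seq53 attaches to the tree at the node subtending (seq53,seq34).
The other lineage descending from that same node — the sister group — is the single tip seq34.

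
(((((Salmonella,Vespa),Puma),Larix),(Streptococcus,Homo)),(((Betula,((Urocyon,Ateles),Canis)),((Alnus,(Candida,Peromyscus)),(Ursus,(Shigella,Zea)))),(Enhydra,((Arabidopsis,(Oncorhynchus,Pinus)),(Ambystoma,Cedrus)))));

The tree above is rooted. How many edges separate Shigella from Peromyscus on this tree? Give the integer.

6

The MRCA of Shigella and Peromyscus is the node subtending ((Alnus,(Candida,Peromyscus)),(Ursus,(Shigella,Zea))).
From Shigella up to that node: 3 branches. From Peromyscus up to the same node: 3 branches. Total: 3 + 3 = 6.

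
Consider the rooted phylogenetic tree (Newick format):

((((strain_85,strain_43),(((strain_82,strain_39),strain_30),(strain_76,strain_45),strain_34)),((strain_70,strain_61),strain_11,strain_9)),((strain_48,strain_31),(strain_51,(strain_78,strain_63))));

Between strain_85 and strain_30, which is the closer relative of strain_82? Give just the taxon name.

The MRCA of strain_82 and strain_30 subtends ((strain_82,strain_39),strain_30) (3 taxa).
The MRCA of strain_82 and strain_85 subtends ((strain_85,strain_43),(((strain_82,strain_39),strain_30),(strain_76,strain_45),strain_34)) (8 taxa).
The first is nested inside the second, so strain_82 shares a more recent common ancestor with strain_30.

strain_30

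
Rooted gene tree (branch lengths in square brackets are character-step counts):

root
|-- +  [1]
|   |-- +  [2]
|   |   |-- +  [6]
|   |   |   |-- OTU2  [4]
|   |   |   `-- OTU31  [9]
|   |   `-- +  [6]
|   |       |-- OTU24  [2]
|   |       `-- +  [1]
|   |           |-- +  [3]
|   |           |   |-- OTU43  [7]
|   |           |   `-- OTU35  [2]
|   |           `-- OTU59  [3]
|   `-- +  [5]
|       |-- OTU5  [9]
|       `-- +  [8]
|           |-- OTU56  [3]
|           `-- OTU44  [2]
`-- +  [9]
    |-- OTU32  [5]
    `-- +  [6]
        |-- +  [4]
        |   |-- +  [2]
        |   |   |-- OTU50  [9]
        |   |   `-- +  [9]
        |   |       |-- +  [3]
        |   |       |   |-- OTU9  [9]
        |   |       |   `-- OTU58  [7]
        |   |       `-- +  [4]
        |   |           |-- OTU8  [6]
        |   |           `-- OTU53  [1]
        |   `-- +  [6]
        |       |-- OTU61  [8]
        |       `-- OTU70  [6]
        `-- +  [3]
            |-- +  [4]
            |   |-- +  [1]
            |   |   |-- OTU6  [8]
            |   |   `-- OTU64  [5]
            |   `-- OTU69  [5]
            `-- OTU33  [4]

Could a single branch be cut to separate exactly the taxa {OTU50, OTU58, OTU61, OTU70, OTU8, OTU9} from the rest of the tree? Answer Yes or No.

No

The MRCA of the listed taxa subtends ((OTU50,((OTU9,OTU58),(OTU8,OTU53))),(OTU61,OTU70)).
That clade also contains OTU53, which is not in the proposed group, so the group is not monophyletic.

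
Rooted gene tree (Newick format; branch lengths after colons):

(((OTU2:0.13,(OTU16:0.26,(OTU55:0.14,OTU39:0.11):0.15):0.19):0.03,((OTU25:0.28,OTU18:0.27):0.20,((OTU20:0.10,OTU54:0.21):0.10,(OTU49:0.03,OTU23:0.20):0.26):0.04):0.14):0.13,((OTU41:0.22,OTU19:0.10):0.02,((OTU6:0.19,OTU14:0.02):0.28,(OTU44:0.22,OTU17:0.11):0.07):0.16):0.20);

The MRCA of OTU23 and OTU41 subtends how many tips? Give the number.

The MRCA of OTU23 and OTU41 is the root, so the clade is the entire tree.
That clade contains 16 terminal taxa: OTU14, OTU16, OTU17, OTU18, OTU19, OTU2, OTU20, OTU23, OTU25, OTU39, OTU41, OTU44, OTU49, OTU54, OTU55, OTU6.

16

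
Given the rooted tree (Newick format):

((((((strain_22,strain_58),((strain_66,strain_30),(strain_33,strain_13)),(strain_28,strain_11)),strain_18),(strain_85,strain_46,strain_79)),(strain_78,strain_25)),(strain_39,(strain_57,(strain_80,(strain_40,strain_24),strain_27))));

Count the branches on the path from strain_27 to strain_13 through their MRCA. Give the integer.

11

The MRCA of strain_27 and strain_13 is the root of the tree.
From strain_27 up to that node: 4 branches. From strain_13 up to the same node: 7 branches. Total: 4 + 7 = 11.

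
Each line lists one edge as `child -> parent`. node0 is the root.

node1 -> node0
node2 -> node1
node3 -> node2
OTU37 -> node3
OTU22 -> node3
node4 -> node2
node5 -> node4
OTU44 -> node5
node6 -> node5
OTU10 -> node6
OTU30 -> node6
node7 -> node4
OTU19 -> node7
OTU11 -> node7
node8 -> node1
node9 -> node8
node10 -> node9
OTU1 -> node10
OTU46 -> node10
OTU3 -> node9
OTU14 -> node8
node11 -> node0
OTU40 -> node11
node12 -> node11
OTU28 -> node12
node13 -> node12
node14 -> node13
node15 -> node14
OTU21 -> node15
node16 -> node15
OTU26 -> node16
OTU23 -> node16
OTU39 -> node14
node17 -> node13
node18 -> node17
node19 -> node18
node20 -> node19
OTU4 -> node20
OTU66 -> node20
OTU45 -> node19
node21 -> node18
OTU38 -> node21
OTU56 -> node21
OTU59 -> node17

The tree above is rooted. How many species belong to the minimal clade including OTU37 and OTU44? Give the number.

7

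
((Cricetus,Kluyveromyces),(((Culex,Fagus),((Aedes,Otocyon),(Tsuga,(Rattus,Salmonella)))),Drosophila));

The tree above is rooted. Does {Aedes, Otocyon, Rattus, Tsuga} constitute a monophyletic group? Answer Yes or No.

No

The MRCA of the listed taxa subtends ((Aedes,Otocyon),(Tsuga,(Rattus,Salmonella))).
That clade also contains Salmonella, which is not in the proposed group, so the group is not monophyletic.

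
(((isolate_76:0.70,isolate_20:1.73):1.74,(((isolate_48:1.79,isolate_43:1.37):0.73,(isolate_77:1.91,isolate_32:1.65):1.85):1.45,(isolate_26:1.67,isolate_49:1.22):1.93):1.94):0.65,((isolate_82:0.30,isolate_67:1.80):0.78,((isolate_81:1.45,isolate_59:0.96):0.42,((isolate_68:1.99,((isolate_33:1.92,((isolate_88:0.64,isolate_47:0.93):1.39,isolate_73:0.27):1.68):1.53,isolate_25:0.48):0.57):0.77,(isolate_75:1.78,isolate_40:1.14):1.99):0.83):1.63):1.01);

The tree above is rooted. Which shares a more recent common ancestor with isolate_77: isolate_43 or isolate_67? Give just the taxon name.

The MRCA of isolate_77 and isolate_43 subtends ((isolate_48,isolate_43),(isolate_77,isolate_32)) (4 taxa).
The MRCA of isolate_77 and isolate_67 is the root, subtending the entire tree (20 taxa).
The first is nested inside the second, so isolate_77 shares a more recent common ancestor with isolate_43.

isolate_43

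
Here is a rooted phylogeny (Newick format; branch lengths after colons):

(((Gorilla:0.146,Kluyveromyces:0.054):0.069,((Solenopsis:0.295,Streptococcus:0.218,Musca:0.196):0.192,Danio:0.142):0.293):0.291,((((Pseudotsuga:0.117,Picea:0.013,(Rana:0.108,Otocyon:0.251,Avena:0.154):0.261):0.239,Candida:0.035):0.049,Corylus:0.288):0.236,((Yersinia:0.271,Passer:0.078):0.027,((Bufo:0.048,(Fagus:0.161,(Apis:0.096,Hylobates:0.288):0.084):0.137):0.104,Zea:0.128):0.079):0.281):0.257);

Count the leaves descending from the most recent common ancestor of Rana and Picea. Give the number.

5

The MRCA of Rana and Picea is the node subtending (Pseudotsuga,Picea,(Rana,Otocyon,Avena)).
That clade contains 5 terminal taxa: Avena, Otocyon, Picea, Pseudotsuga, Rana.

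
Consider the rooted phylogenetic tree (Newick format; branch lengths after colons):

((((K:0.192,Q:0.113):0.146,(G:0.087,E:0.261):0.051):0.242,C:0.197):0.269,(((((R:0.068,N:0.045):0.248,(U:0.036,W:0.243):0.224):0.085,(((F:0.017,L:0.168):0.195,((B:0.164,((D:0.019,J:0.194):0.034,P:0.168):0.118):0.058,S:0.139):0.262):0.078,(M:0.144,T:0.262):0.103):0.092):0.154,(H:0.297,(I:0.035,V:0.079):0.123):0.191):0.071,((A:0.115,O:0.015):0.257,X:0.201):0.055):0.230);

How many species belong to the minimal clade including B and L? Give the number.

7

The MRCA of B and L is the node subtending ((F,L),((B,((D,J),P)),S)).
That clade contains 7 terminal taxa: B, D, F, J, L, P, S.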